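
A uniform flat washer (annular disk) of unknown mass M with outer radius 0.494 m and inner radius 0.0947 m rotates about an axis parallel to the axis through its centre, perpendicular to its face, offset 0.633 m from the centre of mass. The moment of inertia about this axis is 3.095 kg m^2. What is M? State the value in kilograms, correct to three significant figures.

I = I_cm + Md² = (1/2)M(R²+r²) + Md² = M·[0.5·[(0.494)² + (0.0947)²] + (0.633)²] = M·0.52719.
So M = 3.095 / 0.52719 = 5.8707 kg.

5.87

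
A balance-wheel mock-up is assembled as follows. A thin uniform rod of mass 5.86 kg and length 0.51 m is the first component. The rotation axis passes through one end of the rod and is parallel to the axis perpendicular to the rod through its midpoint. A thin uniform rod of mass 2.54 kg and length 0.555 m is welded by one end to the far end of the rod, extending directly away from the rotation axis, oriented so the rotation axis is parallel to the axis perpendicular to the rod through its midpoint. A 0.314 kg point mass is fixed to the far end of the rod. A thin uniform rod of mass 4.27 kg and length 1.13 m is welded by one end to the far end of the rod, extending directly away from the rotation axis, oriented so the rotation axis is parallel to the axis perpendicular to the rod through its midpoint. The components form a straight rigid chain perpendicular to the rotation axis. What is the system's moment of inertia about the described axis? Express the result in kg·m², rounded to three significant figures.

Thin rod: I_cm = (1/12)ML² = (1/12)(5.86)(0.51)² = 0.12702 kg·m²; centre at d = 0.255 m, so the parallel axis theorem gives I = 0.12702 + (5.86)(0.255)² = 0.50806 kg·m².
Thin rod: I_cm = (1/12)ML² = (1/12)(2.54)(0.555)² = 0.065199 kg·m²; centre at d = 0.255 + 0.255 + 0.2775 = 0.7875 m, so the parallel axis theorem gives I = 0.065199 + (2.54)(0.7875)² = 1.6404 kg·m².
Point mass: I_cm = 0; centre at d = 0.255 + 0.255 + 0.2775 + 0.2775 = 1.065 m, so the parallel axis theorem gives I = 0 + (0.314)(1.065)² = 0.35615 kg·m².
Thin rod: I_cm = (1/12)ML² = (1/12)(4.27)(1.13)² = 0.45436 kg·m²; centre at d = 0.255 + 0.255 + 0.2775 + 0.2775 + 0.565 = 1.63 m, so the parallel axis theorem gives I = 0.45436 + (4.27)(1.63)² = 11.799 kg·m².
Total I = 0.50806 + 1.6404 + 0.35615 + 11.799 = 14.304 kg·m².

14.3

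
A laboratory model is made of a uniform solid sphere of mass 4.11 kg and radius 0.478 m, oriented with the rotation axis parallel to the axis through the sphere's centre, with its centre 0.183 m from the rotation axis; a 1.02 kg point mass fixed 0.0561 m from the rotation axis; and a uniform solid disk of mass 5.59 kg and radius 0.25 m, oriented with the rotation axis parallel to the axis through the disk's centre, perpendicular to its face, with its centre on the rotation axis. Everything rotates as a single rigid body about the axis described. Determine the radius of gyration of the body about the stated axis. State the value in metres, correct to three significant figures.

Solid sphere: I_cm = (2/5)MR² = (2/5)(4.11)(0.478)² = 0.37563 kg m²; centre at d = 0.183 m, so I = I_cm + Md² gives I = 0.37563 + (4.11)(0.183)² = 0.51327 kg m².
Point mass: I_cm = 0; centre at d = 0.0561 m, so I = I_cm + Md² gives I = 0 + (1.02)(0.0561)² = 0.0032102 kg m².
Solid disk: I_cm = (1/2)MR² = (1/2)(5.59)(0.25)² = 0.17469 kg m²; axis through the centre, so I = 0.17469 kg m².
Total I = 0.69117 kg m²; total mass M = 10.72 kg.
k = √(I/M) = √(0.69117/10.72) = 0.25392 m.

0.254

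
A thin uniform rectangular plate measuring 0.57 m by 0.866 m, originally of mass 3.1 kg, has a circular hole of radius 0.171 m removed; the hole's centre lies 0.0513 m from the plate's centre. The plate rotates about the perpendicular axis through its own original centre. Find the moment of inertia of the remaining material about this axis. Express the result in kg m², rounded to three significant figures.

0.268

Unpierced body about its centre: I₀ = (1/12)M(a²+b²) = (1/12)(3.1)[(0.57)² + (0.866)²] = 0.27767 kg m².
The removed disk has mass m = M·πr²/(ab) = (3.1)·π(0.171)²/(0.57·0.866) = 0.57691 kg (same uniform areal density).
Its moment of inertia about the rotation axis (parallel-axis theorem): I_hole = (1/2)mr² + md² = (1/2)(0.57691)(0.171)² + (0.57691)(0.0513)² = 0.009953 kg m².
Treating the hole as negative mass, I = I₀ − I_hole = 0.27767 − 0.009953 = 0.26772 kg m².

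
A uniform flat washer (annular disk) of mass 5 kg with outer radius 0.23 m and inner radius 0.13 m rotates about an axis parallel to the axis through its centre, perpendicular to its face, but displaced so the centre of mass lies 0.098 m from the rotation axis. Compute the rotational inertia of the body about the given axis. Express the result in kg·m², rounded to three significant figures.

0.223

I_cm = (1/2)M(R²+r²) = (1/2)(5)[(0.23)² + (0.13)²] = 0.1745 kg·m²; centre at d = 0.098 m, so I = I_cm + Md² gives I = 0.1745 + (5)(0.098)² = 0.22252 kg·m².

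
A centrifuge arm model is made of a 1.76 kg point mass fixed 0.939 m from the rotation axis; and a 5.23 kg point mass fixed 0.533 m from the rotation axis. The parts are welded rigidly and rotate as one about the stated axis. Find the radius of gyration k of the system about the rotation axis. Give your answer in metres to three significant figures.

0.659

Point mass: I_cm = 0; centre at d = 0.939 m, so I = I_cm + Md² gives I = 0 + (1.76)(0.939)² = 1.5518 kg m².
Point mass: I_cm = 0; centre at d = 0.533 m, so I = I_cm + Md² gives I = 0 + (5.23)(0.533)² = 1.4858 kg m².
Total I = 3.0376 kg m²; total mass M = 6.99 kg.
k = √(I/M) = √(3.0376/6.99) = 0.65922 m.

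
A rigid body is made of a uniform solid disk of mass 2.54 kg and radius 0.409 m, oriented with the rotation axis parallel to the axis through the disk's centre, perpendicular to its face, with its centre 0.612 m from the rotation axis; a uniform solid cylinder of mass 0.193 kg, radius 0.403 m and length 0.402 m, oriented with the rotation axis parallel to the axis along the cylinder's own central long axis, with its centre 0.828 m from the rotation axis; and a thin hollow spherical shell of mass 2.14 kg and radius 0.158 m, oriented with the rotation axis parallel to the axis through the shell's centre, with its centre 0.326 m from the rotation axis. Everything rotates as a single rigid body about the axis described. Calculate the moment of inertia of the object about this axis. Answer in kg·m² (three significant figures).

1.57

Solid disk: I_cm = (1/2)MR² = (1/2)(2.54)(0.409)² = 0.21245 kg·m²; centre at d = 0.612 m, so the parallel axis theorem gives I = 0.21245 + (2.54)(0.612)² = 1.1638 kg·m².
Solid cylinder: I_cm = (1/2)MR² = (1/2)(0.193)(0.403)² = 0.015672 kg·m²; centre at d = 0.828 m, so the parallel axis theorem gives I = 0.015672 + (0.193)(0.828)² = 0.14799 kg·m².
Spherical shell: I_cm = (2/3)MR² = (2/3)(2.14)(0.158)² = 0.035615 kg·m²; centre at d = 0.326 m, so the parallel axis theorem gives I = 0.035615 + (2.14)(0.326)² = 0.26305 kg·m².
Total I = 1.1638 + 0.14799 + 0.26305 = 1.5748 kg·m².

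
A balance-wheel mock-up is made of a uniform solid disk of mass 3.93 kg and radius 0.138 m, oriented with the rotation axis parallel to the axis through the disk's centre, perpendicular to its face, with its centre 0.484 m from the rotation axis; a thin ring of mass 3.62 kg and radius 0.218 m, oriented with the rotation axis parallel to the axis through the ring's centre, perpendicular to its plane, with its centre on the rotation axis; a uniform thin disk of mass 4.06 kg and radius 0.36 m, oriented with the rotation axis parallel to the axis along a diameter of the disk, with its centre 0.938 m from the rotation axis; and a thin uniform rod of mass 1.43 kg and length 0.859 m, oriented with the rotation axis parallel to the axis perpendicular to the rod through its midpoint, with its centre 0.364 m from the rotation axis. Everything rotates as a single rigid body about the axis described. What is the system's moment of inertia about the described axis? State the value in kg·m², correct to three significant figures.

5.11

Solid disk: I_cm = (1/2)MR² = (1/2)(3.93)(0.138)² = 0.037421 kg·m²; centre at d = 0.484 m, so the parallel axis theorem gives I = 0.037421 + (3.93)(0.484)² = 0.95805 kg·m².
Thin ring: I_cm = MR² = (3.62)(0.218)² = 0.17204 kg·m²; axis through the centre, so I = 0.17204 kg·m².
Thin disk: I_cm = (1/4)MR² = (1/4)(4.06)(0.36)² = 0.13154 kg·m²; centre at d = 0.938 m, so the parallel axis theorem gives I = 0.13154 + (4.06)(0.938)² = 3.7037 kg·m².
Thin rod: I_cm = (1/12)ML² = (1/12)(1.43)(0.859)² = 0.087931 kg·m²; centre at d = 0.364 m, so the parallel axis theorem gives I = 0.087931 + (1.43)(0.364)² = 0.2774 kg·m².
Total I = 0.95805 + 0.17204 + 3.7037 + 0.2774 = 5.1112 kg·m².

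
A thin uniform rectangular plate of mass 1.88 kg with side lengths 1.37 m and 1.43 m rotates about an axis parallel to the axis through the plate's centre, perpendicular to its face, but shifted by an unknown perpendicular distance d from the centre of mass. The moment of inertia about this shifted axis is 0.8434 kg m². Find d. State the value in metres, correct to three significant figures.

About the centre-of-mass axis, I_cm = (1/12)M(a²+b²) = (1/12)(1.88)[(1.37)² + (1.43)²] = 0.61442 kg m².
Parallel axis theorem: I = I_cm + Md², so Md² = 0.8434 − 0.61442 = 0.22898 kg m².
d = √(0.22898 / 1.88) = 0.349 m.

0.349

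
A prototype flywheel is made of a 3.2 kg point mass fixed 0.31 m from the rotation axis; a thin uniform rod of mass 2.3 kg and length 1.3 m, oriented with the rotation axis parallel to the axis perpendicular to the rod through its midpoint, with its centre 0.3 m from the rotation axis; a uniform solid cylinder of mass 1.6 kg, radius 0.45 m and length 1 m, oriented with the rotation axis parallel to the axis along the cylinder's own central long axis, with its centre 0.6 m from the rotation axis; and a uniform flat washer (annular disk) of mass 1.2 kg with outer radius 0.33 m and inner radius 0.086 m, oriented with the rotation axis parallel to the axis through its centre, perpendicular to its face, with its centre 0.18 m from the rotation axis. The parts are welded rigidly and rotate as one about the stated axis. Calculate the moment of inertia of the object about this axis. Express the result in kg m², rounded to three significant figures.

1.69

Point mass: I_cm = 0; centre at d = 0.31 m, so I = I_cm + Md² gives I = 0 + (3.2)(0.31)² = 0.30752 kg m².
Thin rod: I_cm = (1/12)ML² = (1/12)(2.3)(1.3)² = 0.32392 kg m²; centre at d = 0.3 m, so I = I_cm + Md² gives I = 0.32392 + (2.3)(0.3)² = 0.53092 kg m².
Solid cylinder: I_cm = (1/2)MR² = (1/2)(1.6)(0.45)² = 0.162 kg m²; centre at d = 0.6 m, so I = I_cm + Md² gives I = 0.162 + (1.6)(0.6)² = 0.738 kg m².
Annular disk: I_cm = (1/2)M(R²+r²) = (1/2)(1.2)[(0.33)² + (0.086)²] = 0.069778 kg m²; centre at d = 0.18 m, so I = I_cm + Md² gives I = 0.069778 + (1.2)(0.18)² = 0.10866 kg m².
Total I = 0.30752 + 0.53092 + 0.738 + 0.10866 = 1.6851 kg m².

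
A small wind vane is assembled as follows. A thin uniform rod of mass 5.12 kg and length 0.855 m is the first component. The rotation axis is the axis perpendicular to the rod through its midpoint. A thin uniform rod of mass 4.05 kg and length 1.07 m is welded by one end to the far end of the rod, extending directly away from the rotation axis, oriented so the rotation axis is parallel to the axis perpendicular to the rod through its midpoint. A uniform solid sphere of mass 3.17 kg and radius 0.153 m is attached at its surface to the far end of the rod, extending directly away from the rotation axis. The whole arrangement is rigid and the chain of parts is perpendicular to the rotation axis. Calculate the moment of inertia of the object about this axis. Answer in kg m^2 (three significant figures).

Thin rod: I_cm = (1/12)ML² = (1/12)(5.12)(0.855)² = 0.3119 kg m^2; axis through the centre, so I = 0.3119 kg m^2.
Thin rod: I_cm = (1/12)ML² = (1/12)(4.05)(1.07)² = 0.3864 kg m^2; centre at d = 0.4275 + 0.535 = 0.9625 m, so I = I_cm + Md² gives I = 0.3864 + (4.05)(0.9625)² = 4.1383 kg m^2.
Solid sphere: I_cm = (2/5)MR² = (2/5)(3.17)(0.153)² = 0.029683 kg m^2; centre at d = 0.4275 + 0.535 + 0.535 + 0.153 = 1.6505 m, so I = I_cm + Md² gives I = 0.029683 + (3.17)(1.6505)² = 8.6652 kg m^2.
Total I = 0.3119 + 4.1383 + 8.6652 = 13.115 kg m^2.

13.1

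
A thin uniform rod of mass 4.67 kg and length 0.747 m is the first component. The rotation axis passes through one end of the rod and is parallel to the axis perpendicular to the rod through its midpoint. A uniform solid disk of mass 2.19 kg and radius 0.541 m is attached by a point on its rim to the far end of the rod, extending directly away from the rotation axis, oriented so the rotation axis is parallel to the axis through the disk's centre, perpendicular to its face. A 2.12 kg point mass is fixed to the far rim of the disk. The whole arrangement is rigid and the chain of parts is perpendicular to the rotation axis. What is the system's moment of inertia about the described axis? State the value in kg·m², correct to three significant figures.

Thin rod: I_cm = (1/12)ML² = (1/12)(4.67)(0.747)² = 0.21716 kg·m²; centre at d = 0.3735 m, so I = I_cm + Md² gives I = 0.21716 + (4.67)(0.3735)² = 0.86863 kg·m².
Solid disk: I_cm = (1/2)MR² = (1/2)(2.19)(0.541)² = 0.32049 kg·m²; centre at d = 0.3735 + 0.3735 + 0.541 = 1.288 m, so I = I_cm + Md² gives I = 0.32049 + (2.19)(1.288)² = 3.9536 kg·m².
Point mass: I_cm = 0; centre at d = 0.3735 + 0.3735 + 0.541 + 0.541 = 1.829 m, so I = I_cm + Md² gives I = 0 + (2.12)(1.829)² = 7.0919 kg·m².
Total I = 0.86863 + 3.9536 + 7.0919 = 11.914 kg·m².

11.9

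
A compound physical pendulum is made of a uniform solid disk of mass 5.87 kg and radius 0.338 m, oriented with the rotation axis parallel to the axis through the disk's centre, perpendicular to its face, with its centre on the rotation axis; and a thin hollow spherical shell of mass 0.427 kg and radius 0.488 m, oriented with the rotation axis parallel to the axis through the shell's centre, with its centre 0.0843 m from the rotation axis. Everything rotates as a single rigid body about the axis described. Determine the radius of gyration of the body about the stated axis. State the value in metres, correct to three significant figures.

0.254

Solid disk: I_cm = (1/2)MR² = (1/2)(5.87)(0.338)² = 0.33531 kg·m²; axis through the centre, so I = 0.33531 kg·m².
Spherical shell: I_cm = (2/3)MR² = (2/3)(0.427)(0.488)² = 0.067792 kg·m²; centre at d = 0.0843 m, so the parallel axis theorem gives I = 0.067792 + (0.427)(0.0843)² = 0.070826 kg·m².
Total I = 0.40613 kg·m²; total mass M = 6.297 kg.
k = √(I/M) = √(0.40613/6.297) = 0.25396 m.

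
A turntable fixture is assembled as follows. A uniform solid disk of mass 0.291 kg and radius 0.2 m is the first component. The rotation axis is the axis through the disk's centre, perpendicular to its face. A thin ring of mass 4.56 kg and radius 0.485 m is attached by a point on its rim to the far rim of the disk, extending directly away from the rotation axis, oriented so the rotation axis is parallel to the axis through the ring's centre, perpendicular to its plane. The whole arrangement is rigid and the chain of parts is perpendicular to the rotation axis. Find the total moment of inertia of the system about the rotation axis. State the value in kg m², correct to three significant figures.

Solid disk: I_cm = (1/2)MR² = (1/2)(0.291)(0.2)² = 0.00582 kg m²; axis through the centre, so I = 0.00582 kg m².
Thin ring: I_cm = MR² = (4.56)(0.485)² = 1.0726 kg m²; centre at d = 0.2 + 0.485 = 0.685 m, so the parallel axis theorem gives I = 1.0726 + (4.56)(0.685)² = 3.2123 kg m².
Total I = 0.00582 + 3.2123 = 3.2181 kg m².

3.22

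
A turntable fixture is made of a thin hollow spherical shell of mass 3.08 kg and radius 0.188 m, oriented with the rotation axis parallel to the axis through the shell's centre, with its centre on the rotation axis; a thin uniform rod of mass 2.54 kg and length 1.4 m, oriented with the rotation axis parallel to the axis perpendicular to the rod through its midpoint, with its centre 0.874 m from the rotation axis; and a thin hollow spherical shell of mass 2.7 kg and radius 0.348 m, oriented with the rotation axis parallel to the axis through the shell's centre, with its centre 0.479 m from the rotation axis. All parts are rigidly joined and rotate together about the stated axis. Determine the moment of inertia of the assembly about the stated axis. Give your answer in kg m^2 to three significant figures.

Spherical shell: I_cm = (2/3)MR² = (2/3)(3.08)(0.188)² = 0.072573 kg m^2; axis through the centre, so I = 0.072573 kg m^2.
Thin rod: I_cm = (1/12)ML² = (1/12)(2.54)(1.4)² = 0.41487 kg m^2; centre at d = 0.874 m, so I = I_cm + Md² gives I = 0.41487 + (2.54)(0.874)² = 2.3551 kg m^2.
Spherical shell: I_cm = (2/3)MR² = (2/3)(2.7)(0.348)² = 0.21799 kg m^2; centre at d = 0.479 m, so I = I_cm + Md² gives I = 0.21799 + (2.7)(0.479)² = 0.83748 kg m^2.
Total I = 0.072573 + 2.3551 + 0.83748 = 3.2652 kg m^2.

3.27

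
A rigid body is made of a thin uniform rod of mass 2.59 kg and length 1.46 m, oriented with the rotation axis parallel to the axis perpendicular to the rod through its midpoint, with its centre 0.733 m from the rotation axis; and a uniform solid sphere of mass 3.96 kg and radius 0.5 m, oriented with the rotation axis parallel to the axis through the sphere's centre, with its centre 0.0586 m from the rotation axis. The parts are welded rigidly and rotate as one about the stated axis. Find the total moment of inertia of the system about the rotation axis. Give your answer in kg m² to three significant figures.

2.26

Thin rod: I_cm = (1/12)ML² = (1/12)(2.59)(1.46)² = 0.46007 kg m²; centre at d = 0.733 m, so I = I_cm + Md² gives I = 0.46007 + (2.59)(0.733)² = 1.8516 kg m².
Solid sphere: I_cm = (2/5)MR² = (2/5)(3.96)(0.5)² = 0.396 kg m²; centre at d = 0.0586 m, so I = I_cm + Md² gives I = 0.396 + (3.96)(0.0586)² = 0.4096 kg m².
Total I = 1.8516 + 0.4096 = 2.2612 kg m².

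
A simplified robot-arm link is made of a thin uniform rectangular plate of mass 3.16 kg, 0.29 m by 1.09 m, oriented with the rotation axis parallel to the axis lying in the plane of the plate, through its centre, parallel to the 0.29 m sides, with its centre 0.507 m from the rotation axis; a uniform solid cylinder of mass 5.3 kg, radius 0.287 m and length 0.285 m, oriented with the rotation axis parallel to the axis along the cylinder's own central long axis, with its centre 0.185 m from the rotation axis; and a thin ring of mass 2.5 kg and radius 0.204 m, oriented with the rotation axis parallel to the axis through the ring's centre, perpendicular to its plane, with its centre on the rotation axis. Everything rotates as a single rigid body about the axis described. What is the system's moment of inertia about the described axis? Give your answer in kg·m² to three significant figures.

1.63

Rectangular plate: I_cm = (1/12)Mb² = (1/12)(3.16)(1.09)² = 0.31287 kg·m²; centre at d = 0.507 m, so the parallel axis theorem gives I = 0.31287 + (3.16)(0.507)² = 1.1251 kg·m².
Solid cylinder: I_cm = (1/2)MR² = (1/2)(5.3)(0.287)² = 0.21828 kg·m²; centre at d = 0.185 m, so the parallel axis theorem gives I = 0.21828 + (5.3)(0.185)² = 0.39967 kg·m².
Thin ring: I_cm = MR² = (2.5)(0.204)² = 0.10404 kg·m²; axis through the centre, so I = 0.10404 kg·m².
Total I = 1.1251 + 0.39967 + 0.10404 = 1.6289 kg·m².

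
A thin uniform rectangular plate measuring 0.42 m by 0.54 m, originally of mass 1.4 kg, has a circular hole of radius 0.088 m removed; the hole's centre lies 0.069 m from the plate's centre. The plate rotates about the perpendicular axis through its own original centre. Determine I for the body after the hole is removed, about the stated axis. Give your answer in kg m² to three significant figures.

0.0533

Unpierced body about its centre: I₀ = (1/12)M(a²+b²) = (1/12)(1.4)[(0.42)² + (0.54)²] = 0.0546 kg m².
The removed disk has mass m = M·πr²/(ab) = (1.4)·π(0.088)²/(0.42·0.54) = 0.15018 kg (same uniform areal density).
Its moment of inertia about the rotation axis (parallel-axis theorem): I_hole = (1/2)mr² + md² = (1/2)(0.15018)(0.088)² + (0.15018)(0.069)² = 0.0012965 kg m².
Treating the hole as negative mass, I = I₀ − I_hole = 0.0546 − 0.0012965 = 0.053304 kg m².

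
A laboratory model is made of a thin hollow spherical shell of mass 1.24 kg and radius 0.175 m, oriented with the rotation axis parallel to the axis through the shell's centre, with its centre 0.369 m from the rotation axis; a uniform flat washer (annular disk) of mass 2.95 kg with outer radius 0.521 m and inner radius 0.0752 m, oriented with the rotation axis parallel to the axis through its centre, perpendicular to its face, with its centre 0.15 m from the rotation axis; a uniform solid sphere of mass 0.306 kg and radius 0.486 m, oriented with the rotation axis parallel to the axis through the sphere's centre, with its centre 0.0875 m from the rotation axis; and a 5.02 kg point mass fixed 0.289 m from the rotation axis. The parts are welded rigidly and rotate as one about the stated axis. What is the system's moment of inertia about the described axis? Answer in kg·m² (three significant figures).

Spherical shell: I_cm = (2/3)MR² = (2/3)(1.24)(0.175)² = 0.025317 kg·m²; centre at d = 0.369 m, so I = I_cm + Md² gives I = 0.025317 + (1.24)(0.369)² = 0.19416 kg·m².
Annular disk: I_cm = (1/2)M(R²+r²) = (1/2)(2.95)[(0.521)² + (0.0752)²] = 0.40872 kg·m²; centre at d = 0.15 m, so I = I_cm + Md² gives I = 0.40872 + (2.95)(0.15)² = 0.47509 kg·m².
Solid sphere: I_cm = (2/5)MR² = (2/5)(0.306)(0.486)² = 0.02891 kg·m²; centre at d = 0.0875 m, so I = I_cm + Md² gives I = 0.02891 + (0.306)(0.0875)² = 0.031253 kg·m².
Point mass: I_cm = 0; centre at d = 0.289 m, so I = I_cm + Md² gives I = 0 + (5.02)(0.289)² = 0.41928 kg·m².
Total I = 0.19416 + 0.47509 + 0.031253 + 0.41928 = 1.1198 kg·m².

1.12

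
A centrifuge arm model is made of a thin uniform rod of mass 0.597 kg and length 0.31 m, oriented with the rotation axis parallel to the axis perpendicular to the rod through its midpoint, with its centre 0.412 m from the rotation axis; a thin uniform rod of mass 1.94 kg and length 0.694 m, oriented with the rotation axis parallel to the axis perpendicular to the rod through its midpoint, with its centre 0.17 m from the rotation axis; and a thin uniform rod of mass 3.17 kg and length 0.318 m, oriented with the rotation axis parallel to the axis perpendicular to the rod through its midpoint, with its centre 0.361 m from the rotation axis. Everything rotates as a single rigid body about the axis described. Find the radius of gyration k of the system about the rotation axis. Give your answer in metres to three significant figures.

Thin rod: I_cm = (1/12)ML² = (1/12)(0.597)(0.31)² = 0.004781 kg m²; centre at d = 0.412 m, so I = I_cm + Md² gives I = 0.004781 + (0.597)(0.412)² = 0.10612 kg m².
Thin rod: I_cm = (1/12)ML² = (1/12)(1.94)(0.694)² = 0.077864 kg m²; centre at d = 0.17 m, so I = I_cm + Md² gives I = 0.077864 + (1.94)(0.17)² = 0.13393 kg m².
Thin rod: I_cm = (1/12)ML² = (1/12)(3.17)(0.318)² = 0.026714 kg m²; centre at d = 0.361 m, so I = I_cm + Md² gives I = 0.026714 + (3.17)(0.361)² = 0.43983 kg m².
Total I = 0.67988 kg m²; total mass M = 5.707 kg.
k = √(I/M) = √(0.67988/5.707) = 0.34515 m.

0.345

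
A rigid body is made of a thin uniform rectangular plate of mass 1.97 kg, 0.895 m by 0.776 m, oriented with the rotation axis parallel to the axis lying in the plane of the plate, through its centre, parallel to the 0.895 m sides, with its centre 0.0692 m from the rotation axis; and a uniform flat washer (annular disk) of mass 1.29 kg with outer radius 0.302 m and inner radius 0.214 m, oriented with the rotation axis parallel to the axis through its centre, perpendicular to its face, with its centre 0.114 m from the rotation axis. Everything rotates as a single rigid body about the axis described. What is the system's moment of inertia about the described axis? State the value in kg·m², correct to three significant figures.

0.213

Rectangular plate: I_cm = (1/12)Mb² = (1/12)(1.97)(0.776)² = 0.098857 kg·m²; centre at d = 0.0692 m, so the parallel axis theorem gives I = 0.098857 + (1.97)(0.0692)² = 0.10829 kg·m².
Annular disk: I_cm = (1/2)M(R²+r²) = (1/2)(1.29)[(0.302)² + (0.214)²] = 0.088365 kg·m²; centre at d = 0.114 m, so the parallel axis theorem gives I = 0.088365 + (1.29)(0.114)² = 0.10513 kg·m².
Total I = 0.10829 + 0.10513 = 0.21342 kg·m².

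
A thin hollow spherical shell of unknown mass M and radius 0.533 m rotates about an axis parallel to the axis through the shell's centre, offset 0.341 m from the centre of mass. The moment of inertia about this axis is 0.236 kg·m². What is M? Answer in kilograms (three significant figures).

I = I_cm + Md² = (2/3)MR² + Md² = M·[0.666667·(0.533)² + (0.341)²] = M·0.30567.
So M = 0.236 / 0.30567 = 0.77207 kg.

0.772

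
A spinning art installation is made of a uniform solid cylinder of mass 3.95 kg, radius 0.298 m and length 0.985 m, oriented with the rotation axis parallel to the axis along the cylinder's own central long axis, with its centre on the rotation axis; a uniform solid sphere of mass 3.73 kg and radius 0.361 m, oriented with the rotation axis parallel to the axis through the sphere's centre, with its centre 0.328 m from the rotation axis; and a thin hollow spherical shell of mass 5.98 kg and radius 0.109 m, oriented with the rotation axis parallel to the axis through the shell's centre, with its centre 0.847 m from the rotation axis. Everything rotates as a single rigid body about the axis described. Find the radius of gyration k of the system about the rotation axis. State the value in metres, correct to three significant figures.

0.612

Solid cylinder: I_cm = (1/2)MR² = (1/2)(3.95)(0.298)² = 0.17539 kg·m²; axis through the centre, so I = 0.17539 kg·m².
Solid sphere: I_cm = (2/5)MR² = (2/5)(3.73)(0.361)² = 0.19444 kg·m²; centre at d = 0.328 m, so the parallel axis theorem gives I = 0.19444 + (3.73)(0.328)² = 0.59573 kg·m².
Spherical shell: I_cm = (2/3)MR² = (2/3)(5.98)(0.109)² = 0.047366 kg·m²; centre at d = 0.847 m, so the parallel axis theorem gives I = 0.047366 + (5.98)(0.847)² = 4.3375 kg·m².
Total I = 5.1086 kg·m²; total mass M = 13.66 kg.
k = √(I/M) = √(5.1086/13.66) = 0.61154 m.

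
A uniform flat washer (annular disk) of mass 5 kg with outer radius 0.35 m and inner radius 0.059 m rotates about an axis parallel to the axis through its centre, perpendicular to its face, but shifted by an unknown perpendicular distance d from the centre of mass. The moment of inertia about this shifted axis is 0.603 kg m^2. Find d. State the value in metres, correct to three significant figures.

About the centre-of-mass axis, I_cm = (1/2)M(R²+r²) = (1/2)(5)[(0.35)² + (0.059)²] = 0.31495 kg m^2.
Parallel axis theorem: I = I_cm + Md², so Md² = 0.603 − 0.31495 = 0.28805 kg m^2.
d = √(0.28805 / 5) = 0.24002 m.

0.240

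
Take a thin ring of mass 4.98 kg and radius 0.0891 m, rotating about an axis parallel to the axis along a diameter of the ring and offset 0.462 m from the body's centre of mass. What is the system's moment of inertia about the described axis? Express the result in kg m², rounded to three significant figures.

I_cm = (1/2)MR² = (1/2)(4.98)(0.0891)² = 0.019768 kg m²; centre at d = 0.462 m, so the parallel axis theorem gives I = 0.019768 + (4.98)(0.462)² = 1.0827 kg m².

1.08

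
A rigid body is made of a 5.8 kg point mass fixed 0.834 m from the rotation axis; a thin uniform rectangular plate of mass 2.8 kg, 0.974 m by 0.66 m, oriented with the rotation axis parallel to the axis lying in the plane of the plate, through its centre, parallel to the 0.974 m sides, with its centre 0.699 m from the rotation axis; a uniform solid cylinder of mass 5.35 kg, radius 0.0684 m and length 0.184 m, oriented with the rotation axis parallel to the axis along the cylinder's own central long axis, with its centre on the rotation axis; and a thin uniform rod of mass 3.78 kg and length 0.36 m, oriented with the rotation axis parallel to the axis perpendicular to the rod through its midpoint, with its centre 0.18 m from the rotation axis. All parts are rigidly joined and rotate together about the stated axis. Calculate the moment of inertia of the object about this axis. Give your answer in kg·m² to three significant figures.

Point mass: I_cm = 0; centre at d = 0.834 m, so the parallel axis theorem gives I = 0 + (5.8)(0.834)² = 4.0342 kg·m².
Rectangular plate: I_cm = (1/12)Mb² = (1/12)(2.8)(0.66)² = 0.10164 kg·m²; centre at d = 0.699 m, so the parallel axis theorem gives I = 0.10164 + (2.8)(0.699)² = 1.4697 kg·m².
Solid cylinder: I_cm = (1/2)MR² = (1/2)(5.35)(0.0684)² = 0.012515 kg·m²; axis through the centre, so I = 0.012515 kg·m².
Thin rod: I_cm = (1/12)ML² = (1/12)(3.78)(0.36)² = 0.040824 kg·m²; centre at d = 0.18 m, so the parallel axis theorem gives I = 0.040824 + (3.78)(0.18)² = 0.1633 kg·m².
Total I = 4.0342 + 1.4697 + 0.012515 + 0.1633 = 5.6798 kg·m².

5.68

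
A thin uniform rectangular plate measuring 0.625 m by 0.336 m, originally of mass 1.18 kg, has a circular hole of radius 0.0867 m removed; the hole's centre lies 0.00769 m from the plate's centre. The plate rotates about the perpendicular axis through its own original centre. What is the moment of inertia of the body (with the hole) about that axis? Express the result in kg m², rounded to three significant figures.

Unpierced body about its centre: I₀ = (1/12)M(a²+b²) = (1/12)(1.18)[(0.625)² + (0.336)²] = 0.049513 kg m².
The removed disk has mass m = M·πr²/(ab) = (1.18)·π(0.0867)²/(0.625·0.336) = 0.13269 kg (same uniform areal density).
Its moment of inertia about the rotation axis (parallel-axis theorem): I_hole = (1/2)mr² + md² = (1/2)(0.13269)(0.0867)² + (0.13269)(0.00769)² = 0.00050657 kg m².
Treating the hole as negative mass, I = I₀ − I_hole = 0.049513 − 0.00050657 = 0.049006 kg m².

0.0490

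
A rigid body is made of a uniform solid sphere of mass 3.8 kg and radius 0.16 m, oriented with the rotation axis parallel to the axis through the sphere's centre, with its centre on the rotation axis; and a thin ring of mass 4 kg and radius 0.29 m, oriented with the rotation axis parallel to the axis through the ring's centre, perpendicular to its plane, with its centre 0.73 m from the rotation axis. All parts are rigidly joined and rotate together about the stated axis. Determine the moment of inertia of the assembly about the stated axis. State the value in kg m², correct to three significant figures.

2.51

Solid sphere: I_cm = (2/5)MR² = (2/5)(3.8)(0.16)² = 0.038912 kg m²; axis through the centre, so I = 0.038912 kg m².
Thin ring: I_cm = MR² = (4)(0.29)² = 0.3364 kg m²; centre at d = 0.73 m, so the parallel axis theorem gives I = 0.3364 + (4)(0.73)² = 2.468 kg m².
Total I = 0.038912 + 2.468 = 2.5069 kg m².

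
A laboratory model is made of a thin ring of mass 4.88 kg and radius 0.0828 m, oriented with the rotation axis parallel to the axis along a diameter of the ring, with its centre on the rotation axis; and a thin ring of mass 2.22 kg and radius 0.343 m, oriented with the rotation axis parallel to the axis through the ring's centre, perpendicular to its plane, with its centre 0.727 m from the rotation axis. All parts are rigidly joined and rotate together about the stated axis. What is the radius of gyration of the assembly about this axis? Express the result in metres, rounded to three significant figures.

Thin ring: I_cm = (1/2)MR² = (1/2)(4.88)(0.0828)² = 0.016728 kg m^2; axis through the centre, so I = 0.016728 kg m^2.
Thin ring: I_cm = MR² = (2.22)(0.343)² = 0.26118 kg m^2; centre at d = 0.727 m, so the parallel axis theorem gives I = 0.26118 + (2.22)(0.727)² = 1.4345 kg m^2.
Total I = 1.4512 kg m^2; total mass M = 7.1 kg.
k = √(I/M) = √(1.4512/7.1) = 0.45211 m.

0.452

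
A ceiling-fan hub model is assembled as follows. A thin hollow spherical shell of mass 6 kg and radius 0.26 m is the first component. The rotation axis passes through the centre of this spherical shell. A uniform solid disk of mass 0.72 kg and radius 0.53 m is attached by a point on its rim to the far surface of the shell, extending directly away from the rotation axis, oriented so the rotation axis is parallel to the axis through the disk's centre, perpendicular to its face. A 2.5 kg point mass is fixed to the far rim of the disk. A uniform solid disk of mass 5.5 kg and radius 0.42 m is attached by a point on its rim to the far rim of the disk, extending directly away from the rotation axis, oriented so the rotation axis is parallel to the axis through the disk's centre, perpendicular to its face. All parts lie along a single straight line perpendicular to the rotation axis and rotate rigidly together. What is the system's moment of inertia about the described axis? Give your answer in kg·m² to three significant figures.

Spherical shell: I_cm = (2/3)MR² = (2/3)(6)(0.26)² = 0.2704 kg·m²; axis through the centre, so I = 0.2704 kg·m².
Solid disk: I_cm = (1/2)MR² = (1/2)(0.72)(0.53)² = 0.10112 kg·m²; centre at d = 0.26 + 0.53 = 0.79 m, so I = I_cm + Md² gives I = 0.10112 + (0.72)(0.79)² = 0.55048 kg·m².
Point mass: I_cm = 0; centre at d = 0.26 + 0.53 + 0.53 = 1.32 m, so I = I_cm + Md² gives I = 0 + (2.5)(1.32)² = 4.356 kg·m².
Solid disk: I_cm = (1/2)MR² = (1/2)(5.5)(0.42)² = 0.4851 kg·m²; centre at d = 0.26 + 0.53 + 0.53 + 0.42 = 1.74 m, so I = I_cm + Md² gives I = 0.4851 + (5.5)(1.74)² = 17.137 kg·m².
Total I = 0.2704 + 0.55048 + 4.356 + 17.137 = 22.314 kg·m².

22.3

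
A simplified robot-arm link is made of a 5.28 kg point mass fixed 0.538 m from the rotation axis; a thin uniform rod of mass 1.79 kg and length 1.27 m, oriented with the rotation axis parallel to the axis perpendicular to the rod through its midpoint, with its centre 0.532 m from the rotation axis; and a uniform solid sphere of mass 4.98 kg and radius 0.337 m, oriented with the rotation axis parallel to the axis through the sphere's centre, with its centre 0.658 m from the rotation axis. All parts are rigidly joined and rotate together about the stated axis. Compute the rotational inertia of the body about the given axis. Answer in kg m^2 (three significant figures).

Point mass: I_cm = 0; centre at d = 0.538 m, so the parallel axis theorem gives I = 0 + (5.28)(0.538)² = 1.5283 kg m^2.
Thin rod: I_cm = (1/12)ML² = (1/12)(1.79)(1.27)² = 0.24059 kg m^2; centre at d = 0.532 m, so the parallel axis theorem gives I = 0.24059 + (1.79)(0.532)² = 0.7472 kg m^2.
Solid sphere: I_cm = (2/5)MR² = (2/5)(4.98)(0.337)² = 0.22623 kg m^2; centre at d = 0.658 m, so the parallel axis theorem gives I = 0.22623 + (4.98)(0.658)² = 2.3824 kg m^2.
Total I = 1.5283 + 0.7472 + 2.3824 = 4.6579 kg m^2.

4.66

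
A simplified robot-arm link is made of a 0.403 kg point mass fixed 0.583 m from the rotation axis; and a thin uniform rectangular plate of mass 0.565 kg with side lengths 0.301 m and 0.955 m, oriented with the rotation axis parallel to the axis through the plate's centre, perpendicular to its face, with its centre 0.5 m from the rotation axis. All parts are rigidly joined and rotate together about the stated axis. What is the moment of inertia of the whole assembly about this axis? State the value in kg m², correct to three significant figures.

Point mass: I_cm = 0; centre at d = 0.583 m, so I = I_cm + Md² gives I = 0 + (0.403)(0.583)² = 0.13698 kg m².
Rectangular plate: I_cm = (1/12)M(a²+b²) = (1/12)(0.565)[(0.301)² + (0.955)²] = 0.047207 kg m²; centre at d = 0.5 m, so I = I_cm + Md² gives I = 0.047207 + (0.565)(0.5)² = 0.18846 kg m².
Total I = 0.13698 + 0.18846 = 0.32543 kg m².

0.325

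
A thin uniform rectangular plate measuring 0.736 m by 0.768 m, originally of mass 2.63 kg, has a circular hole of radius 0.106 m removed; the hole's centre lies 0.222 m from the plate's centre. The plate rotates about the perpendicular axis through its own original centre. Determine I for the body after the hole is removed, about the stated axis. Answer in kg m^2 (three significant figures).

0.239

Unpierced body about its centre: I₀ = (1/12)M(a²+b²) = (1/12)(2.63)[(0.736)² + (0.768)²] = 0.24799 kg m^2.
The removed disk has mass m = M·πr²/(ab) = (2.63)·π(0.106)²/(0.736·0.768) = 0.16424 kg (same uniform areal density).
Its moment of inertia about the rotation axis (parallel-axis theorem): I_hole = (1/2)mr² + md² = (1/2)(0.16424)(0.106)² + (0.16424)(0.222)² = 0.0090171 kg m^2.
Treating the hole as negative mass, I = I₀ − I_hole = 0.24799 − 0.0090171 = 0.23897 kg m^2.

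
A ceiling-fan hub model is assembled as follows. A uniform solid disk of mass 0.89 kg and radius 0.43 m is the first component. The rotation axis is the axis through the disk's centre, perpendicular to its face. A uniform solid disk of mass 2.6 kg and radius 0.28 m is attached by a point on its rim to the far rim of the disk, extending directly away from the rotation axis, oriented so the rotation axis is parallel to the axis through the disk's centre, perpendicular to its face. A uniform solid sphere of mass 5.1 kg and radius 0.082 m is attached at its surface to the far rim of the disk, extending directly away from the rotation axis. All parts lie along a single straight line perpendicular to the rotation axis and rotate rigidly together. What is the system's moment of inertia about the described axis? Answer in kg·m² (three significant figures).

Solid disk: I_cm = (1/2)MR² = (1/2)(0.89)(0.43)² = 0.08228 kg·m²; axis through the centre, so I = 0.08228 kg·m².
Solid disk: I_cm = (1/2)MR² = (1/2)(2.6)(0.28)² = 0.10192 kg·m²; centre at d = 0.43 + 0.28 = 0.71 m, so the parallel axis theorem gives I = 0.10192 + (2.6)(0.71)² = 1.4126 kg·m².
Solid sphere: I_cm = (2/5)MR² = (2/5)(5.1)(0.082)² = 0.013717 kg·m²; centre at d = 0.43 + 0.28 + 0.28 + 0.082 = 1.072 m, so the parallel axis theorem gives I = 0.013717 + (5.1)(1.072)² = 5.8746 kg·m².
Total I = 0.08228 + 1.4126 + 5.8746 = 7.3694 kg·m².

7.37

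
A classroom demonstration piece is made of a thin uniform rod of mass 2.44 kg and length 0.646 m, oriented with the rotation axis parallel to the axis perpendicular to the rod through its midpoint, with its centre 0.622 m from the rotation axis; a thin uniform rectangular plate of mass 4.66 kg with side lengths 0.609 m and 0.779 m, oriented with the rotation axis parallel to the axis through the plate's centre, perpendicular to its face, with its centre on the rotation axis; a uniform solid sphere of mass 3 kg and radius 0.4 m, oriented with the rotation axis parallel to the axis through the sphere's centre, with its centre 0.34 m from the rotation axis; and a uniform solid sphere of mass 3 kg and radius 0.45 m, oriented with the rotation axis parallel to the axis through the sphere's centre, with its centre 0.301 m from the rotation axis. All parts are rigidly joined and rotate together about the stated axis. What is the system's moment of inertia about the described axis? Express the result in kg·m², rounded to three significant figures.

Thin rod: I_cm = (1/12)ML² = (1/12)(2.44)(0.646)² = 0.084854 kg·m²; centre at d = 0.622 m, so the parallel axis theorem gives I = 0.084854 + (2.44)(0.622)² = 1.0289 kg·m².
Rectangular plate: I_cm = (1/12)M(a²+b²) = (1/12)(4.66)[(0.609)² + (0.779)²] = 0.37968 kg·m²; axis through the centre, so I = 0.37968 kg·m².
Solid sphere: I_cm = (2/5)MR² = (2/5)(3)(0.4)² = 0.192 kg·m²; centre at d = 0.34 m, so the parallel axis theorem gives I = 0.192 + (3)(0.34)² = 0.5388 kg·m².
Solid sphere: I_cm = (2/5)MR² = (2/5)(3)(0.45)² = 0.243 kg·m²; centre at d = 0.301 m, so the parallel axis theorem gives I = 0.243 + (3)(0.301)² = 0.5148 kg·m².
Total I = 1.0289 + 0.37968 + 0.5388 + 0.5148 = 2.4621 kg·m².

2.46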